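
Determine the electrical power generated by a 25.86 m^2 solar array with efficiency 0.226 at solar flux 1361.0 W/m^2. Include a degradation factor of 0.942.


P = area * eta * S * degradation
P = 25.86 * 0.226 * 1361.0 * 0.942
P = 7492.8319 W

7492.8319 W


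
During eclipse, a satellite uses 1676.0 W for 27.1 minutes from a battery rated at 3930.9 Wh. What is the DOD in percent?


E_used = P * t / 60 = 1676.0 * 27.1 / 60 = 756.9933 Wh
DOD = E_used / E_total * 100 = 756.9933 / 3930.9 * 100
DOD = 19.2575 %

19.2575 %


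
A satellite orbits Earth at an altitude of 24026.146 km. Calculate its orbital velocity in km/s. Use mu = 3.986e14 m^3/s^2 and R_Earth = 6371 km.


r = R_E + alt = 6371.0 + 24026.146 = 30397.1460 km = 3.0397146e+07 m
v = sqrt(mu/r) = sqrt(3.986e14 / 3.0397146e+07) = 3621.1978 m/s = 3.6212 km/s

3.6212 km/s


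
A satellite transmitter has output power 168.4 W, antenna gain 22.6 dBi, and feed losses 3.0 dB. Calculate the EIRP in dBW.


Pt = 168.4 W = 22.2634 dBW
EIRP = Pt_dBW + Gt - losses = 22.2634 + 22.6 - 3.0 = 41.8634 dBW

41.8634 dBW


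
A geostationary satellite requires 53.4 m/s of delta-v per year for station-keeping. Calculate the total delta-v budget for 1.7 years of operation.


dV = rate * years = 53.4 * 1.7
dV = 90.7800 m/s

90.7800 m/s


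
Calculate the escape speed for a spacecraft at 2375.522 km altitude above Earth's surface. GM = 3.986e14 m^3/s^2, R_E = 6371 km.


r = 6371.0 + 2375.522 = 8746.5220 km = 8.746522e+06 m
v_esc = sqrt(2*mu/r) = sqrt(2*3.986e14 / 8.746522e+06)
v_esc = 9546.9786 m/s = 9.5470 km/s

9.5470 km/s


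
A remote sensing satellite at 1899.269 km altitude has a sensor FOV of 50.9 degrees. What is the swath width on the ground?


FOV = 50.9 deg = 0.8883726 rad
swath = 2 * alt * tan(FOV/2) = 2 * 1899.269 * tan(0.4441863)
swath = 2 * 1899.269 * 0.4759048
swath = 1807.7424 km

1807.7424 km


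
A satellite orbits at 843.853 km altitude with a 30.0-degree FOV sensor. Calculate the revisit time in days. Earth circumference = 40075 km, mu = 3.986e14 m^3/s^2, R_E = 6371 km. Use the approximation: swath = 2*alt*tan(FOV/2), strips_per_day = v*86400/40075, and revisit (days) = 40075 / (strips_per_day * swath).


swath = 2*843.853*tan(0.2617994) = 452.2195 km
v = sqrt(mu/r) = 7432.8420 m/s = 7.4328 km/s
strips/day = v*86400/40075 = 7.4328*86400/40075 = 16.0249
coverage/day = strips * swath = 16.0249 * 452.2195 = 7246.7681 km
revisit = 40075 / 7246.7681 = 5.5301 days

5.5301 days


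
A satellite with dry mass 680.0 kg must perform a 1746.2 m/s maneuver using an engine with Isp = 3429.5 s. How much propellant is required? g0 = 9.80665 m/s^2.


ve = Isp * g0 = 3429.5 * 9.80665 = 33631.906175 m/s
mass ratio = exp(dv/ve) = exp(1746.2/33631.906175) = 1.05329246
m_prop = m_dry * (mr - 1) = 680.0 * (1.05329246 - 1)
m_prop = 36.2389 kg

36.2389 kg


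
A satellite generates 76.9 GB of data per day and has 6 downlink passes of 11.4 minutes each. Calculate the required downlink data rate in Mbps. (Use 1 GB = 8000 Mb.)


total contact time = 6 * 11.4 * 60 = 4104.0000 s
data = 76.9 GB = 615200.0000 Mb
rate = 615200.0000 / 4104.0000 = 149.9025 Mbps

149.9025 Mbps


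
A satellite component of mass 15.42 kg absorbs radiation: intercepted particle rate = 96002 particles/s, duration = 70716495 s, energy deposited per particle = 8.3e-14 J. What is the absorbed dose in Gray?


Total energy deposited = rate * time * E_per
  = 96002 * 70716495 * 8.3e-14 = 0.5634808 J
Dose = E_total / mass = 0.5634808 / 15.42
Dose = 0.0365422 Gy

0.0365 Gy


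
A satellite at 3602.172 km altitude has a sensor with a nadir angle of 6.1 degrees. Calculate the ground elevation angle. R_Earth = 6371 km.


r = R_E + alt = 9973.1720 km
Law of sines in the satellite / Earth-center / ground-point triangle:
  sin(nadir)/R_E = sin(90 + el)/r  =>  cos(el) = (r/R_E)*sin(nadir)
cos(el) = (9973.1720 / 6371.0000) * sin(6.1 deg) = 0.1663459
el = arccos(0.1663459) = 80.4246 deg
(Earth-central angle = 90 - nadir - el = 3.4754 deg)

80.4246 degrees


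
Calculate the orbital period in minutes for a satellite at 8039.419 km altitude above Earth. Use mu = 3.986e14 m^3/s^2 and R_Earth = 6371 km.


r = 14410.4190 km = 1.4410419e+07 m
T = 2*pi*sqrt(r^3/mu) = 2*pi*sqrt(2.9924701e+21 / 3.986e14)
T = 17215.7574 s = 286.9293 min

286.9293 minutes


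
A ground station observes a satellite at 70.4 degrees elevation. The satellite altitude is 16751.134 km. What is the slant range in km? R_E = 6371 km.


h = 16751.134 km, el = 70.4 deg
d = -R_E*sin(el) + sqrt((R_E*sin(el))^2 + 2*R_E*h + h^2)
d = -6371.0000*sin(1.2287) + sqrt((6371.0000*0.9420575)^2 + 2*6371.0000*16751.134 + 16751.134^2)
d = 17021.3060 km

17021.3060 km


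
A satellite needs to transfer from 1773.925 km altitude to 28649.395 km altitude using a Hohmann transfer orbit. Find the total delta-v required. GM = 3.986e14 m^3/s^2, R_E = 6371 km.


r1 = 8144.9250 km = 8.144925e+06 m
r2 = 35020.3950 km = 3.5020395e+07 m
dv1 = sqrt(mu/r1)*(sqrt(2*r2/(r1+r2)) - 1) = 1915.5352 m/s
dv2 = sqrt(mu/r2)*(1 - sqrt(2*r1/(r1+r2))) = 1301.1908 m/s
total dv = |dv1| + |dv2| = 1915.5352 + 1301.1908 = 3216.7260 m/s = 3.2167 km/s

3.2167 km/s


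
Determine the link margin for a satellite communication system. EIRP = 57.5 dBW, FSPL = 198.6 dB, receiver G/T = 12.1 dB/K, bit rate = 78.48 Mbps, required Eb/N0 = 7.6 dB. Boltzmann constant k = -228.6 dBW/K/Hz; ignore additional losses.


C/N0 = EIRP - FSPL + G/T - k = 57.5 - 198.6 + 12.1 - (-228.6)
C/N0 = 99.6000 dB-Hz
R_b = 78.48 Mbps = 7.848e+07 bps -> 10*log10(R_b) = 78.9476 dB-Hz
Eb/N0 = C/N0 - 10*log10(R_b) = 99.6000 - 78.9476 = 20.6524 dB
Margin = Eb/N0 - Eb/N0_req = 20.6524 - 7.6 = 13.0524 dB (link closes)

13.0524 dB


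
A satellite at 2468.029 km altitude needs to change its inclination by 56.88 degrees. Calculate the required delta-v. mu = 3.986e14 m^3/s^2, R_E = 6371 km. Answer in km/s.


r = 8839.0290 km = 8.839029e+06 m
V = sqrt(mu/r) = 6715.3147 m/s
di = 56.88 deg = 0.9927433 rad
dV = 2*V*sin(di/2) = 2*6715.3147*sin(0.4963716)
dV = 6396.1788 m/s = 6.3962 km/s

6.3962 km/s


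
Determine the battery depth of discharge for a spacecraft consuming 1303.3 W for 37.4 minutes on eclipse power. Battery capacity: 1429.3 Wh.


E_used = P * t / 60 = 1303.3 * 37.4 / 60 = 812.3903 Wh
DOD = E_used / E_total * 100 = 812.3903 / 1429.3 * 100
DOD = 56.8383 %

56.8383 %


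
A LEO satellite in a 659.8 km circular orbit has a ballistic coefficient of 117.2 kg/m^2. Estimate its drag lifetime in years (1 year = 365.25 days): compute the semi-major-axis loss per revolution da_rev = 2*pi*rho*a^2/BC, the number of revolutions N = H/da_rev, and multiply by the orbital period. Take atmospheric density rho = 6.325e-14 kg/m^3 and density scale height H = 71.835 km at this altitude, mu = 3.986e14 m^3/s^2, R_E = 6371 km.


a = R_E + alt = 7030.8000 km = 7.0308e+06 m
da_rev = 2*pi*rho*a^2/BC = 2*pi*6.325e-14*(7.0308e+06)^2/117.2 = 0.167618625 m per revolution
N = H/da_rev = 71835.0000 m / 0.167618625 m = 428562.1592 revolutions
P = 2*pi*sqrt(a^3/mu) = 5867.0304 s
lifetime = N*P = 428562.1592 * 5867.0304 = 2.5143872e+09 s = 29101.7038 days
years = 29101.7038 / 365.25 = 79.6761 years

79.6761 years


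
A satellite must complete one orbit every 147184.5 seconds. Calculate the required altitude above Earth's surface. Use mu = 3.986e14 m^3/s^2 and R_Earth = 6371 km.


T = 147184.5 s
r = (mu*T^2/(4*pi^2))^(1/3) = (3.986e14 * 147184.5^2 / (4*pi^2))^(1/3)
r = 6.0251413e+07 m = 60251.4131 km
alt = r - R_E = 60251.4131 - 6371 = 53880.4131 km

53880.4131 km


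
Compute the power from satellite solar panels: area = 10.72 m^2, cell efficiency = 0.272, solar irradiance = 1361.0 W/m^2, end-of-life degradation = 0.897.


P = area * eta * S * degradation
P = 10.72 * 0.272 * 1361.0 * 0.897
P = 3559.7070 W

3559.7070 W


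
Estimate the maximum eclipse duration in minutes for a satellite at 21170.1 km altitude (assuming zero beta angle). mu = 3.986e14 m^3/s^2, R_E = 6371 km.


r = 27541.1000 km
T = 758.1094 min
Eclipse fraction = arcsin(R_E/r)/pi = arcsin(6371.0000/27541.1000)/pi
= arcsin(0.231327)/pi = 0.07430672
Eclipse duration = 0.07430672 * 758.1094 = 56.3326 min

56.3326 minutes


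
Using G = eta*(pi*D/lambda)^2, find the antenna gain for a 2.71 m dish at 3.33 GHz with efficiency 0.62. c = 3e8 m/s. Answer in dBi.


lambda = c/f = 3e8 / 3.33e+09 = 0.09009009 m
G = eta*(pi*D/lambda)^2 = 0.62*(pi*2.71/0.09009009)^2
G = 5537.0185 (linear)
G = 10*log10(5537.0185) = 37.4328 dBi

37.4328 dBi


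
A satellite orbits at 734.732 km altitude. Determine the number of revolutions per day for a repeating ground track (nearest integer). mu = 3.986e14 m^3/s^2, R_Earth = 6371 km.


r = 7.105732e+06 m
T = 2*pi*sqrt(r^3/mu) = 5961.0732 s = 99.3512 min
revs/day = 1440 / 99.3512 = 14.4940
Rounded: 14 revolutions per day

14 revolutions per day


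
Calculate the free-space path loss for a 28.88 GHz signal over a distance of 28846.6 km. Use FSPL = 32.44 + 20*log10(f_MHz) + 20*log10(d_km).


f = 28.88 GHz = 28880.0000 MHz
d = 28846.6 km
FSPL = 32.44 + 20*log10(28880.0000) + 20*log10(28846.6)
FSPL = 32.44 + 89.2119 + 89.2019
FSPL = 210.8538 dB

210.8538 dB


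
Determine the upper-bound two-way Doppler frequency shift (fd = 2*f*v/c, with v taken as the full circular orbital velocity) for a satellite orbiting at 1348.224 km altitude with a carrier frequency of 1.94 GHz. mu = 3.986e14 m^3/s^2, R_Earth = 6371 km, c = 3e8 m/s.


r = 7.719224e+06 m
v = sqrt(mu/r) = 7185.9109 m/s (worst-case radial velocity)
f = 1.94 GHz = 1.94e+09 Hz
fd = 2*f*v/c = 2*1.94e+09*7185.9109/3.0e+08
fd = 92937.7804 Hz

92937.7804 Hz


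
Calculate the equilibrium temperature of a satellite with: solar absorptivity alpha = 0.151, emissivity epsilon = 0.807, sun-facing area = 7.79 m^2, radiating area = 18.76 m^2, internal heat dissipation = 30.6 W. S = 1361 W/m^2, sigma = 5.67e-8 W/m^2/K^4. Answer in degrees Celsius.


Numerator = alpha*S*A_sun + Q_int = 0.151*1361*7.79 + 30.6 = 1631.5307 W
Denominator = eps*sigma*A_rad = 0.807*5.67e-8*18.76 = 8.5839944e-07 W/K^4
T^4 = 1.9006661e+09 K^4
T = 208.7981 K = -64.3519 C

-64.3519 degrees Celsius


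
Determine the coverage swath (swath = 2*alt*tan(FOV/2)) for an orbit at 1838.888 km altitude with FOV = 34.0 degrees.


FOV = 34.0 deg = 0.5934119 rad
swath = 2 * alt * tan(FOV/2) = 2 * 1838.888 * tan(0.296706)
swath = 2 * 1838.888 * 0.3057307
swath = 1124.4090 km

1124.4090 km


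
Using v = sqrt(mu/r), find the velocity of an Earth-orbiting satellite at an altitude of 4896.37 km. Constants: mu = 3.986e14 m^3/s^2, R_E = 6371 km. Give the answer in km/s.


r = R_E + alt = 6371.0 + 4896.37 = 11267.3700 km = 1.126737e+07 m
v = sqrt(mu/r) = sqrt(3.986e14 / 1.126737e+07) = 5947.8139 m/s = 5.9478 km/s

5.9478 km/s


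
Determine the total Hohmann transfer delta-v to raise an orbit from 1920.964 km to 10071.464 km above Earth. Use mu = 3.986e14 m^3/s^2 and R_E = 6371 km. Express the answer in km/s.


r1 = 8291.9640 km = 8.291964e+06 m
r2 = 16442.4640 km = 1.6442464e+07 m
dv1 = sqrt(mu/r1)*(sqrt(2*r2/(r1+r2)) - 1) = 1061.1299 m/s
dv2 = sqrt(mu/r2)*(1 - sqrt(2*r1/(r1+r2))) = 892.0227 m/s
total dv = |dv1| + |dv2| = 1061.1299 + 892.0227 = 1953.1526 m/s = 1.9532 km/s

1.9532 km/s


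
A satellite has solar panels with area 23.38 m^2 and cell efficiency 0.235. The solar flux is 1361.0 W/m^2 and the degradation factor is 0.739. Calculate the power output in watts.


P = area * eta * S * degradation
P = 23.38 * 0.235 * 1361.0 * 0.739
P = 5526.0516 W

5526.0516 W


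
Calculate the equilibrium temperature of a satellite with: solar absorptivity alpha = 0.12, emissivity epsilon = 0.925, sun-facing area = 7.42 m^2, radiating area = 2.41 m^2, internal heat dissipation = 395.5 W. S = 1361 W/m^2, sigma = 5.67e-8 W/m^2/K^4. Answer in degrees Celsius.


Numerator = alpha*S*A_sun + Q_int = 0.12*1361*7.42 + 395.5 = 1607.3344 W
Denominator = eps*sigma*A_rad = 0.925*5.67e-8*2.41 = 1.2639848e-07 W/K^4
T^4 = 1.2716407e+10 K^4
T = 335.8080 K = 62.6580 C

62.6580 degrees Celsius


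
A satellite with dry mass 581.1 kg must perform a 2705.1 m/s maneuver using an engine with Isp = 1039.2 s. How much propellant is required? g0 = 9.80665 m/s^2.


ve = Isp * g0 = 1039.2 * 9.80665 = 10191.070680 m/s
mass ratio = exp(dv/ve) = exp(2705.1/10191.070680) = 1.30400233
m_prop = m_dry * (mr - 1) = 581.1 * (1.30400233 - 1)
m_prop = 176.6558 kg

176.6558 kg


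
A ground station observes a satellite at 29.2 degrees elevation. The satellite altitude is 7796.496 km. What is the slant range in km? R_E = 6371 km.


h = 7796.496 km, el = 29.2 deg
d = -R_E*sin(el) + sqrt((R_E*sin(el))^2 + 2*R_E*h + h^2)
d = -6371.0000*sin(0.5096361) + sqrt((6371.0000*0.4878597)^2 + 2*6371.0000*7796.496 + 7796.496^2)
d = 9922.1540 km

9922.1540 km


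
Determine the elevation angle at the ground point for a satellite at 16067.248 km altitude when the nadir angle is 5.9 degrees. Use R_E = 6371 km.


r = R_E + alt = 22438.2480 km
Law of sines in the satellite / Earth-center / ground-point triangle:
  sin(nadir)/R_E = sin(90 + el)/r  =>  cos(el) = (r/R_E)*sin(nadir)
cos(el) = (22438.2480 / 6371.0000) * sin(5.9 deg) = 0.3620286
el = arccos(0.3620286) = 68.7752 deg
(Earth-central angle = 90 - nadir - el = 15.3248 deg)

68.7752 degrees


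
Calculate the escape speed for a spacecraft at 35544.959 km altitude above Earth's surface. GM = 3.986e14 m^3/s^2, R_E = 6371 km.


r = 6371.0 + 35544.959 = 41915.9590 km = 4.1915959e+07 m
v_esc = sqrt(2*mu/r) = sqrt(2*3.986e14 / 4.1915959e+07)
v_esc = 4361.0789 m/s = 4.3611 km/s

4.3611 km/s


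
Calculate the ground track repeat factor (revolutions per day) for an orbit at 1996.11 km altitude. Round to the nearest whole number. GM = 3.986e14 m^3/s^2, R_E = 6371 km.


r = 8.36711e+06 m
T = 2*pi*sqrt(r^3/mu) = 7616.8331 s = 126.9472 min
revs/day = 1440 / 126.9472 = 11.3433
Rounded: 11 revolutions per day

11 revolutions per day


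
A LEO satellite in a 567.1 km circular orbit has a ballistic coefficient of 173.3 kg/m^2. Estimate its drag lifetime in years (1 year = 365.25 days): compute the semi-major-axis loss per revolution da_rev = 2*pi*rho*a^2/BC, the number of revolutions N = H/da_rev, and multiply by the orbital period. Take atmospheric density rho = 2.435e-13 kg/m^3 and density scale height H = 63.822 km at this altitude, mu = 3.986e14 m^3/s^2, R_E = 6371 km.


a = R_E + alt = 6938.1000 km = 6.9381e+06 m
da_rev = 2*pi*rho*a^2/BC = 2*pi*2.435e-13*(6.9381e+06)^2/173.3 = 0.424973042 m per revolution
N = H/da_rev = 63822.0000 m / 0.424973042 m = 150178.9378 revolutions
P = 2*pi*sqrt(a^3/mu) = 5751.3799 s
lifetime = N*P = 150178.9378 * 5751.3799 = 8.6373612e+08 s = 9996.9458 days
years = 9996.9458 / 365.25 = 27.3701 years

27.3701 years


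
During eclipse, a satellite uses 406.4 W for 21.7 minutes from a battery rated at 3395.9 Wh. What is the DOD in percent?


E_used = P * t / 60 = 406.4 * 21.7 / 60 = 146.9813 Wh
DOD = E_used / E_total * 100 = 146.9813 / 3395.9 * 100
DOD = 4.3282 %

4.3282 %


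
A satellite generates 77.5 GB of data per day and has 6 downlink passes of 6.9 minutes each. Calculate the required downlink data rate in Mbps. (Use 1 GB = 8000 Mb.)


total contact time = 6 * 6.9 * 60 = 2484.0000 s
data = 77.5 GB = 620000.0000 Mb
rate = 620000.0000 / 2484.0000 = 249.5974 Mbps

249.5974 Mbps


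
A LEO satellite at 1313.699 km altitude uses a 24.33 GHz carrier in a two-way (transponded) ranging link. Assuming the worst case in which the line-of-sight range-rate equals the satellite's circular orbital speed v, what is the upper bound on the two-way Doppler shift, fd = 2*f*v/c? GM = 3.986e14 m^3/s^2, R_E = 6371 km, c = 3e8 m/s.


r = 7.684699e+06 m
v = sqrt(mu/r) = 7202.0348 m/s (worst-case radial velocity)
f = 24.33 GHz = 2.433e+10 Hz
fd = 2*f*v/c = 2*2.433e+10*7202.0348/3.0e+08
fd = 1.16817e+06 Hz

1.1682e+06 Hz


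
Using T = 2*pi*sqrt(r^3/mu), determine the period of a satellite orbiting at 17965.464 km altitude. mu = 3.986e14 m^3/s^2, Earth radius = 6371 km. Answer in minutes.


r = 24336.4640 km = 2.4336464e+07 m
T = 2*pi*sqrt(r^3/mu) = 2*pi*sqrt(1.4413599e+22 / 3.986e14)
T = 37783.0869 s = 629.7181 min

629.7181 minutes


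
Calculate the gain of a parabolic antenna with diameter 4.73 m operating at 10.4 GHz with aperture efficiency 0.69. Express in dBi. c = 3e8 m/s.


lambda = c/f = 3e8 / 1.04e+10 = 0.02884615 m
G = eta*(pi*D/lambda)^2 = 0.69*(pi*4.73/0.02884615)^2
G = 183102.9270 (linear)
G = 10*log10(183102.9270) = 52.6270 dBi

52.6270 dBi


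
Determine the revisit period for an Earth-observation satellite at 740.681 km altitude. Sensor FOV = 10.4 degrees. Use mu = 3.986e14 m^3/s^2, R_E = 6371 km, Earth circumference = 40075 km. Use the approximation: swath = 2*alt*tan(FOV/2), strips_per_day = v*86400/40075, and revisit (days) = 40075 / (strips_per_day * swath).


swath = 2*740.681*tan(0.09075712) = 134.8145 km
v = sqrt(mu/r) = 7486.5635 m/s = 7.4866 km/s
strips/day = v*86400/40075 = 7.4866*86400/40075 = 16.1407
coverage/day = strips * swath = 16.1407 * 134.8145 = 2176.0022 km
revisit = 40075 / 2176.0022 = 18.4168 days

18.4168 days


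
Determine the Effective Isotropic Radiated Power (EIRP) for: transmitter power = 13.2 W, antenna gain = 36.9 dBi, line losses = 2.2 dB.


Pt = 13.2 W = 11.2057 dBW
EIRP = Pt_dBW + Gt - losses = 11.2057 + 36.9 - 2.2 = 45.9057 dBW

45.9057 dBW


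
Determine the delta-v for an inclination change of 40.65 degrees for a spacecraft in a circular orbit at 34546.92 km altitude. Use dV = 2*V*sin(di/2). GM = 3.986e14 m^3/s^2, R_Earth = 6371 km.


r = 40917.9200 km = 4.091792e+07 m
V = sqrt(mu/r) = 3121.1301 m/s
di = 40.65 deg = 0.7094763 rad
dV = 2*V*sin(di/2) = 2*3121.1301*sin(0.3547382)
dV = 2168.2169 m/s = 2.1682 km/s

2.1682 km/s


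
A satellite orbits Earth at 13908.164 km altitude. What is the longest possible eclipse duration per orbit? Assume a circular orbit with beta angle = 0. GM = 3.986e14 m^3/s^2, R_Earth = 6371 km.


r = 20279.1640 km
T = 478.9995 min
Eclipse fraction = arcsin(R_E/r)/pi = arcsin(6371.0000/20279.1640)/pi
= arcsin(0.3141648)/pi = 0.1017245
Eclipse duration = 0.1017245 * 478.9995 = 48.7260 min

48.7260 minutes


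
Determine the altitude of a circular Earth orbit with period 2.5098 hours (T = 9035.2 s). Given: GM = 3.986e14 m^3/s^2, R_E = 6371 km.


T = 9035.2 s
r = (mu*T^2/(4*pi^2))^(1/3) = (3.986e14 * 9035.2^2 / (4*pi^2))^(1/3)
r = 9.3760022e+06 m = 9376.0022 km
alt = r - R_E = 9376.0022 - 6371 = 3005.0022 km

3005.0022 km


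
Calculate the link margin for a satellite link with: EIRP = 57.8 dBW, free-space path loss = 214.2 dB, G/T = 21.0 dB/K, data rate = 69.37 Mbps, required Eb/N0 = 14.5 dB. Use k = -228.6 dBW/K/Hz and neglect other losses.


C/N0 = EIRP - FSPL + G/T - k = 57.8 - 214.2 + 21.0 - (-228.6)
C/N0 = 93.2000 dB-Hz
R_b = 69.37 Mbps = 6.937e+07 bps -> 10*log10(R_b) = 78.4117 dB-Hz
Eb/N0 = C/N0 - 10*log10(R_b) = 93.2000 - 78.4117 = 14.7883 dB
Margin = Eb/N0 - Eb/N0_req = 14.7883 - 14.5 = 0.2882831 dB (link closes)

0.2883 dB


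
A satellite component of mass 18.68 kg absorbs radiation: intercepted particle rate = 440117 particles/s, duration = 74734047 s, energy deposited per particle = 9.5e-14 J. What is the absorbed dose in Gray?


Total energy deposited = rate * time * E_per
  = 440117 * 74734047 * 9.5e-14 = 3.1247 J
Dose = E_total / mass = 3.1247 / 18.68
Dose = 0.1672759 Gy

0.1673 Gy


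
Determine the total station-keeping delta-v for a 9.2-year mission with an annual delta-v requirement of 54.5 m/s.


dV = rate * years = 54.5 * 9.2
dV = 501.4000 m/s

501.4000 m/s


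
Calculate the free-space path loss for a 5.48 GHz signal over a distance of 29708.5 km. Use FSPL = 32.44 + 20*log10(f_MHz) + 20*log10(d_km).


f = 5.48 GHz = 5480.0000 MHz
d = 29708.5 km
FSPL = 32.44 + 20*log10(5480.0000) + 20*log10(29708.5)
FSPL = 32.44 + 74.7756 + 89.4576
FSPL = 196.6732 dB

196.6732 dB


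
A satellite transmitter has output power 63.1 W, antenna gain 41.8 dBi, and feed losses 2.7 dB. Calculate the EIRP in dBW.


Pt = 63.1 W = 18.0003 dBW
EIRP = Pt_dBW + Gt - losses = 18.0003 + 41.8 - 2.7 = 57.1003 dBW

57.1003 dBW


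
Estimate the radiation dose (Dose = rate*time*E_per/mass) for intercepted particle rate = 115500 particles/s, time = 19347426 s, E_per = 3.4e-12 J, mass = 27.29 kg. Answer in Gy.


Total energy deposited = rate * time * E_per
  = 115500 * 19347426 * 3.4e-12 = 7.5977 J
Dose = E_total / mass = 7.5977 / 27.29
Dose = 0.2784073 Gy

0.2784 Gy


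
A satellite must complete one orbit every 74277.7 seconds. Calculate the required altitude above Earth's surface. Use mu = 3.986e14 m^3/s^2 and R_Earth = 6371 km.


T = 74277.7 s
r = (mu*T^2/(4*pi^2))^(1/3) = (3.986e14 * 74277.7^2 / (4*pi^2))^(1/3)
r = 3.8191333e+07 m = 38191.3331 km
alt = r - R_E = 38191.3331 - 6371 = 31820.3331 km

31820.3331 km


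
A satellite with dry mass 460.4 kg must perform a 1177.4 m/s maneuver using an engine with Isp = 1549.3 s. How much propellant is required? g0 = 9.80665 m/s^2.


ve = Isp * g0 = 1549.3 * 9.80665 = 15193.442845 m/s
mass ratio = exp(dv/ve) = exp(1177.4/15193.442845) = 1.08057570
m_prop = m_dry * (mr - 1) = 460.4 * (1.08057570 - 1)
m_prop = 37.0971 kg

37.0971 kg


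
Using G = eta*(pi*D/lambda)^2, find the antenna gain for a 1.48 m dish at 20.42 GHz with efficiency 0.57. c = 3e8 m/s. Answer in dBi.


lambda = c/f = 3e8 / 2.042e+10 = 0.01469148 m
G = eta*(pi*D/lambda)^2 = 0.57*(pi*1.48/0.01469148)^2
G = 57090.9143 (linear)
G = 10*log10(57090.9143) = 47.5657 dBi

47.5657 dBi


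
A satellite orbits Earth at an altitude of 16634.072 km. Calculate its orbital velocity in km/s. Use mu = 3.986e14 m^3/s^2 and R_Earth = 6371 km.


r = R_E + alt = 6371.0 + 16634.072 = 23005.0720 km = 2.3005072e+07 m
v = sqrt(mu/r) = sqrt(3.986e14 / 2.3005072e+07) = 4162.5249 m/s = 4.1625 km/s

4.1625 km/s


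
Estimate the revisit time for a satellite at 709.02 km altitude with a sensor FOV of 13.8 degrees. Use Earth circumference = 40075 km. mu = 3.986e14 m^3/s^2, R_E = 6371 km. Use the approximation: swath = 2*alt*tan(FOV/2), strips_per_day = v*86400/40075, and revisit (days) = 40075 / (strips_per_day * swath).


swath = 2*709.02*tan(0.1204277) = 171.6017 km
v = sqrt(mu/r) = 7503.2843 m/s = 7.5033 km/s
strips/day = v*86400/40075 = 7.5033*86400/40075 = 16.1768
coverage/day = strips * swath = 16.1768 * 171.6017 = 2775.9599 km
revisit = 40075 / 2775.9599 = 14.4364 days

14.4364 days


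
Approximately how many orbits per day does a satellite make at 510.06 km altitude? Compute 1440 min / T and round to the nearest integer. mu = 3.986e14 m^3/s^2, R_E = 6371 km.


r = 6.88106e+06 m
T = 2*pi*sqrt(r^3/mu) = 5680.6004 s = 94.6767 min
revs/day = 1440 / 94.6767 = 15.2097
Rounded: 15 revolutions per day

15 revolutions per day


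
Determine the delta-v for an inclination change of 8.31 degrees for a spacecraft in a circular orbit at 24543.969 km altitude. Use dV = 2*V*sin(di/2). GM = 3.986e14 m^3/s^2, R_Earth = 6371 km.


r = 30914.9690 km = 3.0914969e+07 m
V = sqrt(mu/r) = 3590.7423 m/s
di = 8.31 deg = 0.1450369 rad
dV = 2*V*sin(di/2) = 2*3590.7423*sin(0.07251843)
dV = 520.3336 m/s = 0.5203336 km/s

0.5203 km/s


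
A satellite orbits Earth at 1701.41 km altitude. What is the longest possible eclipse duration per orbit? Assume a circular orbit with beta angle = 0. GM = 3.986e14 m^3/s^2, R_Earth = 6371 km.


r = 8072.4100 km
T = 120.2998 min
Eclipse fraction = arcsin(R_E/r)/pi = arcsin(6371.0000/8072.4100)/pi
= arcsin(0.7892315)/pi = 0.2895208
Eclipse duration = 0.2895208 * 120.2998 = 34.8293 min

34.8293 minutes


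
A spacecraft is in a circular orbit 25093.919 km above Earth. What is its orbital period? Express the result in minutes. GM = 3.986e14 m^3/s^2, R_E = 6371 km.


r = 31464.9190 km = 3.1464919e+07 m
T = 2*pi*sqrt(r^3/mu) = 2*pi*sqrt(3.1151564e+22 / 3.986e14)
T = 55545.7901 s = 925.7632 min

925.7632 minutes


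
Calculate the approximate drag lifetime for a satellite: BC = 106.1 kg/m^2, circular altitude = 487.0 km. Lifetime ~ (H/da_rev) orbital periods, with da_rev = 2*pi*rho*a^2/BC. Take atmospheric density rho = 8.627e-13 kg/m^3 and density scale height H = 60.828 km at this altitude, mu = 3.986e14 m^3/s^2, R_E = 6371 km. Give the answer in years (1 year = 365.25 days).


a = R_E + alt = 6858.0000 km = 6.858e+06 m
da_rev = 2*pi*rho*a^2/BC = 2*pi*8.627e-13*(6.858e+06)^2/106.1 = 2.402809 m per revolution
N = H/da_rev = 60828.0000 m / 2.402809 m = 25315.3708 revolutions
P = 2*pi*sqrt(a^3/mu) = 5652.0688 s
lifetime = N*P = 25315.3708 * 5652.0688 = 1.4308422e+08 s = 1656.0673 days
years = 1656.0673 / 365.25 = 4.5341 years

4.5341 years


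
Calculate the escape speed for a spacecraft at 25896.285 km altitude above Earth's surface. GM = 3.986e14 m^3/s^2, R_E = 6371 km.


r = 6371.0 + 25896.285 = 32267.2850 km = 3.2267285e+07 m
v_esc = sqrt(2*mu/r) = sqrt(2*3.986e14 / 3.2267285e+07)
v_esc = 4970.5269 m/s = 4.9705 km/s

4.9705 km/s


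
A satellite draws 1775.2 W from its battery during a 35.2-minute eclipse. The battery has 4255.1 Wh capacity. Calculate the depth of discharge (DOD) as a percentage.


E_used = P * t / 60 = 1775.2 * 35.2 / 60 = 1041.4507 Wh
DOD = E_used / E_total * 100 = 1041.4507 / 4255.1 * 100
DOD = 24.4754 %

24.4754 %


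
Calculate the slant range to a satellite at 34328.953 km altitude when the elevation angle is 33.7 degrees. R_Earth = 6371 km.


h = 34328.953 km, el = 33.7 deg
d = -R_E*sin(el) + sqrt((R_E*sin(el))^2 + 2*R_E*h + h^2)
d = -6371.0000*sin(0.588176) + sqrt((6371.0000*0.5548444)^2 + 2*6371.0000*34328.953 + 34328.953^2)
d = 36818.4274 km

36818.4274 km


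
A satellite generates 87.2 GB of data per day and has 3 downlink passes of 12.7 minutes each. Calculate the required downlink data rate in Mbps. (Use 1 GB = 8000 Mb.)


total contact time = 3 * 12.7 * 60 = 2286.0000 s
data = 87.2 GB = 697600.0000 Mb
rate = 697600.0000 / 2286.0000 = 305.1619 Mbps

305.1619 Mbps


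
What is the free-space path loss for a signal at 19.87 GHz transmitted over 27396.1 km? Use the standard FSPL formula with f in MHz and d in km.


f = 19.87 GHz = 19870.0000 MHz
d = 27396.1 km
FSPL = 32.44 + 20*log10(19870.0000) + 20*log10(27396.1)
FSPL = 32.44 + 85.9640 + 88.7538
FSPL = 207.1577 dB

207.1577 dB


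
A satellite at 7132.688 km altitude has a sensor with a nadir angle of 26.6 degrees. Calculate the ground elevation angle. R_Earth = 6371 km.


r = R_E + alt = 13503.6880 km
Law of sines in the satellite / Earth-center / ground-point triangle:
  sin(nadir)/R_E = sin(90 + el)/r  =>  cos(el) = (r/R_E)*sin(nadir)
cos(el) = (13503.6880 / 6371.0000) * sin(26.6 deg) = 0.9490502
el = arccos(0.9490502) = 18.3683 deg
(Earth-central angle = 90 - nadir - el = 45.0317 deg)

18.3683 degrees


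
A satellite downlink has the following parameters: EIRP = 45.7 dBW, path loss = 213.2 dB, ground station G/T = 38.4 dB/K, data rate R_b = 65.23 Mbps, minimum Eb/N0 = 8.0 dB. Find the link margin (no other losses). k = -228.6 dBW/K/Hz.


C/N0 = EIRP - FSPL + G/T - k = 45.7 - 213.2 + 38.4 - (-228.6)
C/N0 = 99.5000 dB-Hz
R_b = 65.23 Mbps = 6.523e+07 bps -> 10*log10(R_b) = 78.1445 dB-Hz
Eb/N0 = C/N0 - 10*log10(R_b) = 99.5000 - 78.1445 = 21.3555 dB
Margin = Eb/N0 - Eb/N0_req = 21.3555 - 8.0 = 13.3555 dB (link closes)

13.3555 dB


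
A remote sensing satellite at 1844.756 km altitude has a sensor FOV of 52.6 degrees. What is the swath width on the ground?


FOV = 52.6 deg = 0.9180432 rad
swath = 2 * alt * tan(FOV/2) = 2 * 1844.756 * tan(0.4590216)
swath = 2 * 1844.756 * 0.4942308
swath = 1823.4704 km

1823.4704 km


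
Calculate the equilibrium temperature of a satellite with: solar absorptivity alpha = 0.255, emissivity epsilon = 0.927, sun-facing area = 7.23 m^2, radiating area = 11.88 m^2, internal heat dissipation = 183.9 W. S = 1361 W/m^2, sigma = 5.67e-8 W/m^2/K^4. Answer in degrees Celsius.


Numerator = alpha*S*A_sun + Q_int = 0.255*1361*7.23 + 183.9 = 2693.1077 W
Denominator = eps*sigma*A_rad = 0.927*5.67e-8*11.88 = 6.2442349e-07 W/K^4
T^4 = 4.3129506e+09 K^4
T = 256.2676 K = -16.8824 C

-16.8824 degrees Celsius


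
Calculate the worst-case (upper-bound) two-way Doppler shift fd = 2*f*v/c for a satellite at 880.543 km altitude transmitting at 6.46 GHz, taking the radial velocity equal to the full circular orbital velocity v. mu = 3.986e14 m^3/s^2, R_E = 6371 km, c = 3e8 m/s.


r = 7.251543e+06 m
v = sqrt(mu/r) = 7414.0145 m/s (worst-case radial velocity)
f = 6.46 GHz = 6.46e+09 Hz
fd = 2*f*v/c = 2*6.46e+09*7414.0145/3.0e+08
fd = 319296.8932 Hz

319296.8932 Hz


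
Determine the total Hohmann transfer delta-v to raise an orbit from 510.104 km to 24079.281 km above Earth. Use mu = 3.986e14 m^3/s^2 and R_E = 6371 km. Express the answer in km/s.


r1 = 6881.1040 km = 6.881104e+06 m
r2 = 30450.2810 km = 3.0450281e+07 m
dv1 = sqrt(mu/r1)*(sqrt(2*r2/(r1+r2)) - 1) = 2110.0876 m/s
dv2 = sqrt(mu/r2)*(1 - sqrt(2*r1/(r1+r2))) = 1421.2901 m/s
total dv = |dv1| + |dv2| = 2110.0876 + 1421.2901 = 3531.3777 m/s = 3.5314 km/s

3.5314 km/s


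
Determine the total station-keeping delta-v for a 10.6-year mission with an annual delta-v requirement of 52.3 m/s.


dV = rate * years = 52.3 * 10.6
dV = 554.3800 m/s

554.3800 m/s


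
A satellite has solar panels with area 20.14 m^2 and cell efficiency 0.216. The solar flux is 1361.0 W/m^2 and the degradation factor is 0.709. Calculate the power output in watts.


P = area * eta * S * degradation
P = 20.14 * 0.216 * 1361.0 * 0.709
P = 4197.7597 W

4197.7597 W


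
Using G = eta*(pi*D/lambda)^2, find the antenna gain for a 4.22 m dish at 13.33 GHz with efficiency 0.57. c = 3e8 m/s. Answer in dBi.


lambda = c/f = 3e8 / 1.333e+10 = 0.02250563 m
G = eta*(pi*D/lambda)^2 = 0.57*(pi*4.22/0.02250563)^2
G = 197795.9033 (linear)
G = 10*log10(197795.9033) = 52.9622 dBi

52.9622 dBi


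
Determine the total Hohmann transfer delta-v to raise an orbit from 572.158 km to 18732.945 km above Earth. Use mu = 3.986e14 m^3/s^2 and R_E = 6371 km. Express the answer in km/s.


r1 = 6943.1580 km = 6.943158e+06 m
r2 = 25103.9450 km = 2.5103945e+07 m
dv1 = sqrt(mu/r1)*(sqrt(2*r2/(r1+r2)) - 1) = 1906.9104 m/s
dv2 = sqrt(mu/r2)*(1 - sqrt(2*r1/(r1+r2))) = 1361.7277 m/s
total dv = |dv1| + |dv2| = 1906.9104 + 1361.7277 = 3268.6381 m/s = 3.2686 km/s

3.2686 km/s


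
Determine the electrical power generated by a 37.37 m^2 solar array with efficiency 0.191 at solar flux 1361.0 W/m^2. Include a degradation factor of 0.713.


P = area * eta * S * degradation
P = 37.37 * 0.191 * 1361.0 * 0.713
P = 6926.3450 W

6926.3450 W


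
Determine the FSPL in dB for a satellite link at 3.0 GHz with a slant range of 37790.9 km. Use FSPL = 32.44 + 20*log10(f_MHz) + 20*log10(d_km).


f = 3.0 GHz = 3000.0000 MHz
d = 37790.9 km
FSPL = 32.44 + 20*log10(3000.0000) + 20*log10(37790.9)
FSPL = 32.44 + 69.5424 + 91.5477
FSPL = 193.5302 dB

193.5302 dB


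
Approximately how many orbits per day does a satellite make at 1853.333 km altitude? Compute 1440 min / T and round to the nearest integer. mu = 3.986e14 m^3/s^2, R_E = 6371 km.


r = 8.224333e+06 m
T = 2*pi*sqrt(r^3/mu) = 7422.7059 s = 123.7118 min
revs/day = 1440 / 123.7118 = 11.6400
Rounded: 12 revolutions per day

12 revolutions per day


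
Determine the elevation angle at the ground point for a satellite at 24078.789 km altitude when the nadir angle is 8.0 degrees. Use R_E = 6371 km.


r = R_E + alt = 30449.7890 km
Law of sines in the satellite / Earth-center / ground-point triangle:
  sin(nadir)/R_E = sin(90 + el)/r  =>  cos(el) = (r/R_E)*sin(nadir)
cos(el) = (30449.7890 / 6371.0000) * sin(8.0 deg) = 0.665169
el = arccos(0.665169) = 48.3047 deg
(Earth-central angle = 90 - nadir - el = 33.6953 deg)

48.3047 degrees


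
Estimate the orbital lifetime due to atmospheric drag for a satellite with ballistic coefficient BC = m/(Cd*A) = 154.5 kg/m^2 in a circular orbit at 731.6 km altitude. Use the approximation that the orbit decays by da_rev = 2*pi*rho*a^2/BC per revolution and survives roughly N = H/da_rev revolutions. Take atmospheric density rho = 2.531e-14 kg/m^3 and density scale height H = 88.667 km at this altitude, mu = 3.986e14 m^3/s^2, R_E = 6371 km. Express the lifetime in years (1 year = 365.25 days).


a = R_E + alt = 7102.6000 km = 7.1026e+06 m
da_rev = 2*pi*rho*a^2/BC = 2*pi*2.531e-14*(7.1026e+06)^2/154.5 = 0.0519252079 m per revolution
N = H/da_rev = 88667.0000 m / 0.0519252079 m = 1.7075907e+06 revolutions
P = 2*pi*sqrt(a^3/mu) = 5957.1325 s
lifetime = N*P = 1.7075907e+06 * 5957.1325 = 1.0172344e+10 s = 117735.4600 days
years = 117735.4600 / 365.25 = 322.3421 years

322.3421 years


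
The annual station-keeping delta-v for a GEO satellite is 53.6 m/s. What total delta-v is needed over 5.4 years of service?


dV = rate * years = 53.6 * 5.4
dV = 289.4400 m/s

289.4400 m/s


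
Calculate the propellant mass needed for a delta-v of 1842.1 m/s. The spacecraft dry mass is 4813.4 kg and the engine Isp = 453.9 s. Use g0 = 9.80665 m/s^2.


ve = Isp * g0 = 453.9 * 9.80665 = 4451.238435 m/s
mass ratio = exp(dv/ve) = exp(1842.1/4451.238435) = 1.51261491
m_prop = m_dry * (mr - 1) = 4813.4 * (1.51261491 - 1)
m_prop = 2467.4206 kg

2467.4206 kg


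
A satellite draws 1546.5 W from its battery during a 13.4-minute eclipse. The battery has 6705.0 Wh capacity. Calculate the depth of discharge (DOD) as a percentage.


E_used = P * t / 60 = 1546.5 * 13.4 / 60 = 345.3850 Wh
DOD = E_used / E_total * 100 = 345.3850 / 6705.0 * 100
DOD = 5.1512 %

5.1512 %


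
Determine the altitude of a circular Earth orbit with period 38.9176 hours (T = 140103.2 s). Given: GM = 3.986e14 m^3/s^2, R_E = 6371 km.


T = 140103.2 s
r = (mu*T^2/(4*pi^2))^(1/3) = (3.986e14 * 140103.2^2 / (4*pi^2))^(1/3)
r = 5.8303043e+07 m = 58303.0430 km
alt = r - R_E = 58303.0430 - 6371 = 51932.0430 km

51932.0430 km


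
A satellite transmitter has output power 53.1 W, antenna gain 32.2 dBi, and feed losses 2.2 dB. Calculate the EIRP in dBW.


Pt = 53.1 W = 17.2509 dBW
EIRP = Pt_dBW + Gt - losses = 17.2509 + 32.2 - 2.2 = 47.2509 dBW

47.2509 dBW


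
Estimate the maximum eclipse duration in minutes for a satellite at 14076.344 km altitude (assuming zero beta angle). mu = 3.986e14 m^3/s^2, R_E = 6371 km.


r = 20447.3440 km
T = 484.9705 min
Eclipse fraction = arcsin(R_E/r)/pi = arcsin(6371.0000/20447.3440)/pi
= arcsin(0.3115808)/pi = 0.1008585
Eclipse duration = 0.1008585 * 484.9705 = 48.9134 min

48.9134 minutes


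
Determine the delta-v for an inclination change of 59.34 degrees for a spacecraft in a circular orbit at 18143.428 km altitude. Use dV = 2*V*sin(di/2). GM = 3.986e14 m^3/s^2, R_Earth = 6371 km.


r = 24514.4280 km = 2.4514428e+07 m
V = sqrt(mu/r) = 4032.3458 m/s
di = 59.34 deg = 1.0357 rad
dV = 2*V*sin(di/2) = 2*4032.3458*sin(0.5178392)
dV = 3992.0528 m/s = 3.9921 km/s

3.9921 km/s


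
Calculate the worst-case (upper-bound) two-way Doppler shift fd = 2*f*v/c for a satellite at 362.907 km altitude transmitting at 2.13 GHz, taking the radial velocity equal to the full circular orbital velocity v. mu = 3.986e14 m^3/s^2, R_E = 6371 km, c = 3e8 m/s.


r = 6.733907e+06 m
v = sqrt(mu/r) = 7693.6972 m/s (worst-case radial velocity)
f = 2.13 GHz = 2.13e+09 Hz
fd = 2*f*v/c = 2*2.13e+09*7693.6972/3.0e+08
fd = 109250.5003 Hz

109250.5003 Hz


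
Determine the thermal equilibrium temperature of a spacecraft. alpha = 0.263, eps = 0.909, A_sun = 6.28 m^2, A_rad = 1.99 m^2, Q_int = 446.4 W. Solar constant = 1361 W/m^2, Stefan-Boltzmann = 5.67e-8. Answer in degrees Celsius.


Numerator = alpha*S*A_sun + Q_int = 0.263*1361*6.28 + 446.4 = 2694.2820 W
Denominator = eps*sigma*A_rad = 0.909*5.67e-8*1.99 = 1.025652e-07 W/K^4
T^4 = 2.626897e+10 K^4
T = 402.5879 K = 129.4379 C

129.4379 degrees Celsius


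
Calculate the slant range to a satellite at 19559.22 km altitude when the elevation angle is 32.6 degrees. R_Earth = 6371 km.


h = 19559.22 km, el = 32.6 deg
d = -R_E*sin(el) + sqrt((R_E*sin(el))^2 + 2*R_E*h + h^2)
d = -6371.0000*sin(0.5689773) + sqrt((6371.0000*0.5387708)^2 + 2*6371.0000*19559.22 + 19559.22^2)
d = 21936.1488 km

21936.1488 km


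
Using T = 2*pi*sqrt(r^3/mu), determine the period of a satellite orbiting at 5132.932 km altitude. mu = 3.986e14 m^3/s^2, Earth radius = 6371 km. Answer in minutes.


r = 11503.9320 km = 1.1503932e+07 m
T = 2*pi*sqrt(r^3/mu) = 2*pi*sqrt(1.5224356e+21 / 3.986e14)
T = 12279.4999 s = 204.6583 min

204.6583 minutes


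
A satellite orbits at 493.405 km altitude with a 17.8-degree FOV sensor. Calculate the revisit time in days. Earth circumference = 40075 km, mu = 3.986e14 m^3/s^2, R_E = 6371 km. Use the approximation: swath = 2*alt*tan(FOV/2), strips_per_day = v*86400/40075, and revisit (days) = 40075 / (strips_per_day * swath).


swath = 2*493.405*tan(0.1553343) = 154.5303 km
v = sqrt(mu/r) = 7620.2145 m/s = 7.6202 km/s
strips/day = v*86400/40075 = 7.6202*86400/40075 = 16.4289
coverage/day = strips * swath = 16.4289 * 154.5303 = 2538.7569 km
revisit = 40075 / 2538.7569 = 15.7853 days

15.7853 days


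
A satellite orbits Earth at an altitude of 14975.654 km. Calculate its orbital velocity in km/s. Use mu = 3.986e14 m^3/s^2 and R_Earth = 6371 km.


r = R_E + alt = 6371.0 + 14975.654 = 21346.6540 km = 2.1346654e+07 m
v = sqrt(mu/r) = sqrt(3.986e14 / 2.1346654e+07) = 4321.1938 m/s = 4.3212 km/s

4.3212 km/s


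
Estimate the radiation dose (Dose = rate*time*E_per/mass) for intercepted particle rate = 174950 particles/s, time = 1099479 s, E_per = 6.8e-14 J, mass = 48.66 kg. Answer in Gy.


Total energy deposited = rate * time * E_per
  = 174950 * 1099479 * 6.8e-14 = 0.01308006 J
Dose = E_total / mass = 0.01308006 / 48.66
Dose = 2.6880522e-04 Gy

2.6881e-04 Gy


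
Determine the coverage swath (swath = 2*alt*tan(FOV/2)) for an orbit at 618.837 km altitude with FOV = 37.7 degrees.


FOV = 37.7 deg = 0.6579891 rad
swath = 2 * alt * tan(FOV/2) = 2 * 618.837 * tan(0.3289946)
swath = 2 * 618.837 * 0.3414019
swath = 422.5442 km

422.5442 km


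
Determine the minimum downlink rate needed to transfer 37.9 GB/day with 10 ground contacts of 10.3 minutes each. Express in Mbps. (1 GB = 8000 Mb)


total contact time = 10 * 10.3 * 60 = 6180.0000 s
data = 37.9 GB = 303200.0000 Mb
rate = 303200.0000 / 6180.0000 = 49.0615 Mbps

49.0615 Mbps


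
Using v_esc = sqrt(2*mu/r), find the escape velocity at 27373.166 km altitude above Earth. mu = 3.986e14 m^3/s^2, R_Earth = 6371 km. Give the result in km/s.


r = 6371.0 + 27373.166 = 33744.1660 km = 3.3744166e+07 m
v_esc = sqrt(2*mu/r) = sqrt(2*3.986e14 / 3.3744166e+07)
v_esc = 4860.5375 m/s = 4.8605 km/s

4.8605 km/s


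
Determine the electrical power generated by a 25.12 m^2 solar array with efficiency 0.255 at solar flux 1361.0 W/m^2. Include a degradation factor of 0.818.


P = area * eta * S * degradation
P = 25.12 * 0.255 * 1361.0 * 0.818
P = 7131.3417 W

7131.3417 W


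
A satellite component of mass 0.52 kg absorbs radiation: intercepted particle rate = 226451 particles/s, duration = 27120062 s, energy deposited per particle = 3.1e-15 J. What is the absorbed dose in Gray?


Total energy deposited = rate * time * E_per
  = 226451 * 27120062 * 3.1e-15 = 0.01903823 J
Dose = E_total / mass = 0.01903823 / 0.52
Dose = 0.03661198 Gy

0.0366 Gy


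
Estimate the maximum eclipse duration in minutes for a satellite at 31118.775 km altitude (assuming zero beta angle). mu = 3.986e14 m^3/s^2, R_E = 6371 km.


r = 37489.7750 km
T = 1204.0076 min
Eclipse fraction = arcsin(R_E/r)/pi = arcsin(6371.0000/37489.7750)/pi
= arcsin(0.1699397)/pi = 0.05435729
Eclipse duration = 0.05435729 * 1204.0076 = 65.4466 min

65.4466 minutes


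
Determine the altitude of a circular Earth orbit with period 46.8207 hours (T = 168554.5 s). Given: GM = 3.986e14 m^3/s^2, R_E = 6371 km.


T = 168554.5 s
r = (mu*T^2/(4*pi^2))^(1/3) = (3.986e14 * 168554.5^2 / (4*pi^2))^(1/3)
r = 6.5950702e+07 m = 65950.7016 km
alt = r - R_E = 65950.7016 - 6371 = 59579.7016 km

59579.7016 km
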